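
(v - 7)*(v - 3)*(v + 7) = v^3 - 3*v^2 - 49*v + 147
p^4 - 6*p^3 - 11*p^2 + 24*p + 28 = (p - 7)*(p - 2)*(p + 1)*(p + 2)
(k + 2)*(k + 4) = k^2 + 6*k + 8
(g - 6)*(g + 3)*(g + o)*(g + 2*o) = g^4 + 3*g^3*o - 3*g^3 + 2*g^2*o^2 - 9*g^2*o - 18*g^2 - 6*g*o^2 - 54*g*o - 36*o^2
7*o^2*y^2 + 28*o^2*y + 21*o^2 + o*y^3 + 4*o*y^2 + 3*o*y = (7*o + y)*(y + 3)*(o*y + o)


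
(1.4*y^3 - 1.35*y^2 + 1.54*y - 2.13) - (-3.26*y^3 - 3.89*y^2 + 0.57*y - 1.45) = 4.66*y^3 + 2.54*y^2 + 0.97*y - 0.68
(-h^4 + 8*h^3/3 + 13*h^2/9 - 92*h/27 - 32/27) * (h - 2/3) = -h^5 + 10*h^4/3 - h^3/3 - 118*h^2/27 + 88*h/81 + 64/81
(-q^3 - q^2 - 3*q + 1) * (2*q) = -2*q^4 - 2*q^3 - 6*q^2 + 2*q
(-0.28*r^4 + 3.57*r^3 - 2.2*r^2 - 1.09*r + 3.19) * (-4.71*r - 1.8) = 1.3188*r^5 - 16.3107*r^4 + 3.936*r^3 + 9.0939*r^2 - 13.0629*r - 5.742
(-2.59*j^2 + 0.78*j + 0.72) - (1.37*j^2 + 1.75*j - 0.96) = -3.96*j^2 - 0.97*j + 1.68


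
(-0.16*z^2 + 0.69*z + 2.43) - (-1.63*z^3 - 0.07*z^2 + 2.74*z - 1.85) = 1.63*z^3 - 0.09*z^2 - 2.05*z + 4.28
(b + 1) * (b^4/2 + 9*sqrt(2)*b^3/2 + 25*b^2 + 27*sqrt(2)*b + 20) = b^5/2 + b^4/2 + 9*sqrt(2)*b^4/2 + 9*sqrt(2)*b^3/2 + 25*b^3 + 25*b^2 + 27*sqrt(2)*b^2 + 20*b + 27*sqrt(2)*b + 20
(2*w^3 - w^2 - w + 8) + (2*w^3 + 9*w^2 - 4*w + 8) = 4*w^3 + 8*w^2 - 5*w + 16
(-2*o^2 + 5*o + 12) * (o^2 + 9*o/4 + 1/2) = -2*o^4 + o^3/2 + 89*o^2/4 + 59*o/2 + 6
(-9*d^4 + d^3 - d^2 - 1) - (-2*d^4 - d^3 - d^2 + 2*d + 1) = -7*d^4 + 2*d^3 - 2*d - 2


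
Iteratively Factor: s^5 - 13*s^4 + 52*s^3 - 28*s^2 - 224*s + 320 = (s - 5)*(s^4 - 8*s^3 + 12*s^2 + 32*s - 64) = (s - 5)*(s - 2)*(s^3 - 6*s^2 + 32) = (s - 5)*(s - 4)*(s - 2)*(s^2 - 2*s - 8) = (s - 5)*(s - 4)*(s - 2)*(s + 2)*(s - 4)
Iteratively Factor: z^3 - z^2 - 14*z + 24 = (z - 3)*(z^2 + 2*z - 8) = (z - 3)*(z - 2)*(z + 4)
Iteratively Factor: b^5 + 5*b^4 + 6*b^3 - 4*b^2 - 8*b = (b + 2)*(b^4 + 3*b^3 - 4*b) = (b - 1)*(b + 2)*(b^3 + 4*b^2 + 4*b) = (b - 1)*(b + 2)^2*(b^2 + 2*b) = b*(b - 1)*(b + 2)^2*(b + 2)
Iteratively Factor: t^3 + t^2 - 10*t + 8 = (t - 1)*(t^2 + 2*t - 8) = (t - 2)*(t - 1)*(t + 4)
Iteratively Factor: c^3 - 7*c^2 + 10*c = (c)*(c^2 - 7*c + 10) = c*(c - 2)*(c - 5)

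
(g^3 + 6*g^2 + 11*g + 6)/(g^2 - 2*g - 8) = (g^2 + 4*g + 3)/(g - 4)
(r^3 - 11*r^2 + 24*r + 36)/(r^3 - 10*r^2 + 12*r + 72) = (r + 1)/(r + 2)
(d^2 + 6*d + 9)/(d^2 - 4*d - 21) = (d + 3)/(d - 7)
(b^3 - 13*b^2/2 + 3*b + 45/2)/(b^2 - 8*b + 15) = b + 3/2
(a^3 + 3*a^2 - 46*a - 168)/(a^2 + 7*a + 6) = (a^2 - 3*a - 28)/(a + 1)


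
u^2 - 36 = (u - 6)*(u + 6)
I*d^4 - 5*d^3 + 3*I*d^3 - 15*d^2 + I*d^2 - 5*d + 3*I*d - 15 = (d + 3)*(d + I)*(d + 5*I)*(I*d + 1)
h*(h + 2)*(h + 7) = h^3 + 9*h^2 + 14*h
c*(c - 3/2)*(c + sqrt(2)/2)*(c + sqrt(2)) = c^4 - 3*c^3/2 + 3*sqrt(2)*c^3/2 - 9*sqrt(2)*c^2/4 + c^2 - 3*c/2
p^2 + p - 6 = (p - 2)*(p + 3)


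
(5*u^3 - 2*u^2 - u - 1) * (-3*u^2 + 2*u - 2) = -15*u^5 + 16*u^4 - 11*u^3 + 5*u^2 + 2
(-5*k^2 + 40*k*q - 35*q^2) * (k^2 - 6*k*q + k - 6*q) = -5*k^4 + 70*k^3*q - 5*k^3 - 275*k^2*q^2 + 70*k^2*q + 210*k*q^3 - 275*k*q^2 + 210*q^3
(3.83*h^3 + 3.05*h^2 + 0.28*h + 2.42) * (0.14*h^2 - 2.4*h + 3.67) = 0.5362*h^5 - 8.765*h^4 + 6.7753*h^3 + 10.8603*h^2 - 4.7804*h + 8.8814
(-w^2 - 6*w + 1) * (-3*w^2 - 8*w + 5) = 3*w^4 + 26*w^3 + 40*w^2 - 38*w + 5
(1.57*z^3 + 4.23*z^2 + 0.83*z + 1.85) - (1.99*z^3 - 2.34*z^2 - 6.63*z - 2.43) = -0.42*z^3 + 6.57*z^2 + 7.46*z + 4.28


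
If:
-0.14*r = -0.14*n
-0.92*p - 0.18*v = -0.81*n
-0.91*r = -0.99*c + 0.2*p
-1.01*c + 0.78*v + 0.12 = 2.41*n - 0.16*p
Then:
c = 0.21665351069405*v + 0.0389815586641508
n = 0.233514829403664*v + 0.0355328298952247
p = 0.00994240414887793*v + 0.0312843393642739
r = 0.233514829403664*v + 0.0355328298952247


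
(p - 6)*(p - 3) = p^2 - 9*p + 18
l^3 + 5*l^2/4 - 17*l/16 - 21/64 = (l - 3/4)*(l + 1/4)*(l + 7/4)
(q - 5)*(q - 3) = q^2 - 8*q + 15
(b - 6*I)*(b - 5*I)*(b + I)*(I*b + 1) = I*b^4 + 11*b^3 - 29*I*b^2 + 11*b - 30*I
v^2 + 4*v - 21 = (v - 3)*(v + 7)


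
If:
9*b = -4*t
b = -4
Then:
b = -4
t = 9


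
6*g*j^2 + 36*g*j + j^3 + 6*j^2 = j*(6*g + j)*(j + 6)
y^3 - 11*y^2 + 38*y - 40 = (y - 5)*(y - 4)*(y - 2)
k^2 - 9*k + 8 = (k - 8)*(k - 1)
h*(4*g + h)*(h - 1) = 4*g*h^2 - 4*g*h + h^3 - h^2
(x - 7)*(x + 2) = x^2 - 5*x - 14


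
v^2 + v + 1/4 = (v + 1/2)^2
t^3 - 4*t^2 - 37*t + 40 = (t - 8)*(t - 1)*(t + 5)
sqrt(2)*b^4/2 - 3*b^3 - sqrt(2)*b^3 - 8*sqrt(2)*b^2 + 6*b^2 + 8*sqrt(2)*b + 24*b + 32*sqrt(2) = (b - 4)*(b - 4*sqrt(2))*(b + sqrt(2))*(sqrt(2)*b/2 + sqrt(2))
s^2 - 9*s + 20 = (s - 5)*(s - 4)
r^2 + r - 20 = (r - 4)*(r + 5)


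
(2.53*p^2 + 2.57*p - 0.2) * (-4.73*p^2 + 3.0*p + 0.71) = -11.9669*p^4 - 4.5661*p^3 + 10.4523*p^2 + 1.2247*p - 0.142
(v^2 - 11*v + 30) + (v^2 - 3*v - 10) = 2*v^2 - 14*v + 20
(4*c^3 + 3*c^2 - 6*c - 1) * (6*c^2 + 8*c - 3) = 24*c^5 + 50*c^4 - 24*c^3 - 63*c^2 + 10*c + 3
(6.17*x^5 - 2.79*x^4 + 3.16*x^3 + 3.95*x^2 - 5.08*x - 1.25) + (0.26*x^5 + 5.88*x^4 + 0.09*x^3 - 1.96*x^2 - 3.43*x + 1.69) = 6.43*x^5 + 3.09*x^4 + 3.25*x^3 + 1.99*x^2 - 8.51*x + 0.44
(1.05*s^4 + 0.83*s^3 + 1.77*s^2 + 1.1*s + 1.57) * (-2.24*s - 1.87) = -2.352*s^5 - 3.8227*s^4 - 5.5169*s^3 - 5.7739*s^2 - 5.5738*s - 2.9359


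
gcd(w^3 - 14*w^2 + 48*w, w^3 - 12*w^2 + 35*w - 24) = w - 8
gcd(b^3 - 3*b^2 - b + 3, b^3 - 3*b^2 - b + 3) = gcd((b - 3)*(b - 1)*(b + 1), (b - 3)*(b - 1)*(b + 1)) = b^3 - 3*b^2 - b + 3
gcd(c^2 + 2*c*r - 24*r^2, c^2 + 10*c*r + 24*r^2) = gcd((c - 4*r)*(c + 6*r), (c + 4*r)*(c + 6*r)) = c + 6*r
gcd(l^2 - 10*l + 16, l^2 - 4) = l - 2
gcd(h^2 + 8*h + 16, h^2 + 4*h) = h + 4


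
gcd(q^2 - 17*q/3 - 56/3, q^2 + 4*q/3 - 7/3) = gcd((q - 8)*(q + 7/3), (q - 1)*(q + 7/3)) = q + 7/3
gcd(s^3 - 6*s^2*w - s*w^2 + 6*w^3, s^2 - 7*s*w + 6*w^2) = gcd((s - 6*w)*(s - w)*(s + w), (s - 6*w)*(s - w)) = s^2 - 7*s*w + 6*w^2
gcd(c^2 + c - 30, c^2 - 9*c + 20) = c - 5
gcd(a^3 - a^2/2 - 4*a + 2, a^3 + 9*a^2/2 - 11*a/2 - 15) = a - 2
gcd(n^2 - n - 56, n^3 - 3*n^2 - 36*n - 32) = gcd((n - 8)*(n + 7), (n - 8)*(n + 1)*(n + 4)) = n - 8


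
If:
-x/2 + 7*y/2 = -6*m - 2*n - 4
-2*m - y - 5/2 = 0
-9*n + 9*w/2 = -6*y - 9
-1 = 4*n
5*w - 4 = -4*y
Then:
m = 59/32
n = -1/4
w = 23/4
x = -227/16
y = -99/16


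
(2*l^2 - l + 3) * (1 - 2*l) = -4*l^3 + 4*l^2 - 7*l + 3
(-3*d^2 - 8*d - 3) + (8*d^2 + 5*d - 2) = 5*d^2 - 3*d - 5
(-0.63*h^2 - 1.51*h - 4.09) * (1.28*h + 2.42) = -0.8064*h^3 - 3.4574*h^2 - 8.8894*h - 9.8978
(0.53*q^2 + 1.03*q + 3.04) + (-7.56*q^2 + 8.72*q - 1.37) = -7.03*q^2 + 9.75*q + 1.67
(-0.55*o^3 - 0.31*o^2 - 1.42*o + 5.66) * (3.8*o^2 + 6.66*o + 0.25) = -2.09*o^5 - 4.841*o^4 - 7.5981*o^3 + 11.9733*o^2 + 37.3406*o + 1.415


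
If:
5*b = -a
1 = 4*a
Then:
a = 1/4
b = -1/20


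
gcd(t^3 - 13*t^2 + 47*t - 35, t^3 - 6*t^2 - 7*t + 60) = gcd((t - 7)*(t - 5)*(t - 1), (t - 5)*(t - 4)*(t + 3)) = t - 5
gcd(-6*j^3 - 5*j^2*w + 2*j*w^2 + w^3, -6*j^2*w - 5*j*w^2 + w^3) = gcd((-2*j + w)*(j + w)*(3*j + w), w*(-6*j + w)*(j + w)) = j + w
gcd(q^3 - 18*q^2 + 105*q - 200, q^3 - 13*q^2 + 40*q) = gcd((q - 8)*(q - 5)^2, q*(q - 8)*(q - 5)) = q^2 - 13*q + 40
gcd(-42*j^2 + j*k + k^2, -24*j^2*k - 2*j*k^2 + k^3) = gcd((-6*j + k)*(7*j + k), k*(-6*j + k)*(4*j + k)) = 6*j - k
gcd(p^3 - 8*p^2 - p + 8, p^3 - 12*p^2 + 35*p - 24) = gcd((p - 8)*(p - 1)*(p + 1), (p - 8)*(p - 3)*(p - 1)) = p^2 - 9*p + 8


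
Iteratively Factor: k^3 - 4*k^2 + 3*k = (k - 1)*(k^2 - 3*k) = (k - 3)*(k - 1)*(k)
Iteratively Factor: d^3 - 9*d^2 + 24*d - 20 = (d - 2)*(d^2 - 7*d + 10) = (d - 2)^2*(d - 5)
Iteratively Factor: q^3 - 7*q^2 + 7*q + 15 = (q - 3)*(q^2 - 4*q - 5) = (q - 3)*(q + 1)*(q - 5)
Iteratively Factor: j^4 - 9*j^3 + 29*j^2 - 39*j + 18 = (j - 3)*(j^3 - 6*j^2 + 11*j - 6) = (j - 3)*(j - 2)*(j^2 - 4*j + 3) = (j - 3)^2*(j - 2)*(j - 1)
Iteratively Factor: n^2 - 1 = (n + 1)*(n - 1)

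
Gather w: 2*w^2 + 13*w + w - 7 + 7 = 2*w^2 + 14*w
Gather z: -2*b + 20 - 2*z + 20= -2*b - 2*z + 40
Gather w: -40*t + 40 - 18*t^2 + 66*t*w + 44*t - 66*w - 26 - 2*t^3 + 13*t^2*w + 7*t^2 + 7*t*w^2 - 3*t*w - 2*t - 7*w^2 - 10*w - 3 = -2*t^3 - 11*t^2 + 2*t + w^2*(7*t - 7) + w*(13*t^2 + 63*t - 76) + 11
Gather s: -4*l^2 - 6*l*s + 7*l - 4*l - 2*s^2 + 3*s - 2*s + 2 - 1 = -4*l^2 + 3*l - 2*s^2 + s*(1 - 6*l) + 1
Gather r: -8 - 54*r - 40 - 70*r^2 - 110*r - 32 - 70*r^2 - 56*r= -140*r^2 - 220*r - 80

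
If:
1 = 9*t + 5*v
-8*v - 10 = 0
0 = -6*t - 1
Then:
No Solution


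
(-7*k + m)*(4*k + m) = -28*k^2 - 3*k*m + m^2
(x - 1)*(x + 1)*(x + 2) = x^3 + 2*x^2 - x - 2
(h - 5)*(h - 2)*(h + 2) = h^3 - 5*h^2 - 4*h + 20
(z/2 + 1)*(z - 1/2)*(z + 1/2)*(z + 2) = z^4/2 + 2*z^3 + 15*z^2/8 - z/2 - 1/2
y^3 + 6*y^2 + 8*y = y*(y + 2)*(y + 4)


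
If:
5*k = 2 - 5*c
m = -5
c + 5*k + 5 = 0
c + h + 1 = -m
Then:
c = 7/4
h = 9/4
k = -27/20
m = -5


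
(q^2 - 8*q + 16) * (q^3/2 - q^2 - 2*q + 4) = q^5/2 - 5*q^4 + 14*q^3 + 4*q^2 - 64*q + 64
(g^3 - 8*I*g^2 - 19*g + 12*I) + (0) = g^3 - 8*I*g^2 - 19*g + 12*I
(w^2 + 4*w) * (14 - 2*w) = -2*w^3 + 6*w^2 + 56*w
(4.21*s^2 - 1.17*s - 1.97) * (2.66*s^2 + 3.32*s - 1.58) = 11.1986*s^4 + 10.865*s^3 - 15.7764*s^2 - 4.6918*s + 3.1126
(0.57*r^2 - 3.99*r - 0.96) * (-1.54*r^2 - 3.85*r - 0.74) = -0.8778*r^4 + 3.9501*r^3 + 16.4181*r^2 + 6.6486*r + 0.7104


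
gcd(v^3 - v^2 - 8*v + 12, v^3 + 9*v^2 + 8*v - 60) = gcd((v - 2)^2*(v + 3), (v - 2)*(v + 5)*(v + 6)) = v - 2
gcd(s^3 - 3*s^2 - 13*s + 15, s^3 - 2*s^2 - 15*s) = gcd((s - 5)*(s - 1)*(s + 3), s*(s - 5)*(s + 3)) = s^2 - 2*s - 15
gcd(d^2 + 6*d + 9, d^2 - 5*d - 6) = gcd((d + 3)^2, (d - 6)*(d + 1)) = 1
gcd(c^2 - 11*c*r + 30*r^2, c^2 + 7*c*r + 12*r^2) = 1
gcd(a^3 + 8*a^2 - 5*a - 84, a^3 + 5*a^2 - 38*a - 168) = a^2 + 11*a + 28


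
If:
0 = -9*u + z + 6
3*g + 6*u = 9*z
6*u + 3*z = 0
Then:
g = -48/11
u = 6/11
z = -12/11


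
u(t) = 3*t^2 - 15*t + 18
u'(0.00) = -15.00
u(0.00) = 18.00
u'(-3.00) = -33.00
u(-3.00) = 90.00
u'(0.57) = -11.58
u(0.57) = 10.42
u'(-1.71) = -25.26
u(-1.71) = 52.42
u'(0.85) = -9.90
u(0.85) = 7.42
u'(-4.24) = -40.44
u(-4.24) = 135.53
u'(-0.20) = -16.20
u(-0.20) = 21.12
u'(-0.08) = -15.48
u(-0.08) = 19.22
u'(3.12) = 3.72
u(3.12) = 0.40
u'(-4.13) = -39.78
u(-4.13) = 131.12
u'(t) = 6*t - 15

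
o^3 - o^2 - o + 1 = (o - 1)^2*(o + 1)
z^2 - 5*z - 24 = (z - 8)*(z + 3)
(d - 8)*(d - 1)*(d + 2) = d^3 - 7*d^2 - 10*d + 16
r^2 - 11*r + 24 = (r - 8)*(r - 3)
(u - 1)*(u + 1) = u^2 - 1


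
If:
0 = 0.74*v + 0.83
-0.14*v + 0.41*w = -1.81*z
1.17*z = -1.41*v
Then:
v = -1.12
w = -6.35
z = 1.35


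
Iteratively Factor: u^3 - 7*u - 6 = (u - 3)*(u^2 + 3*u + 2) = (u - 3)*(u + 1)*(u + 2)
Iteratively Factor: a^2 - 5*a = (a - 5)*(a)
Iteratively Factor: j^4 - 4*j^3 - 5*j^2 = (j + 1)*(j^3 - 5*j^2) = j*(j + 1)*(j^2 - 5*j) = j^2*(j + 1)*(j - 5)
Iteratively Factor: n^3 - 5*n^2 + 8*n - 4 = (n - 1)*(n^2 - 4*n + 4) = (n - 2)*(n - 1)*(n - 2)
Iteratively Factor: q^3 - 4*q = (q - 2)*(q^2 + 2*q) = q*(q - 2)*(q + 2)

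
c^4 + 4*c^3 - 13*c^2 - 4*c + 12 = (c - 2)*(c - 1)*(c + 1)*(c + 6)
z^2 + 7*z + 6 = (z + 1)*(z + 6)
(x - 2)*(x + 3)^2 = x^3 + 4*x^2 - 3*x - 18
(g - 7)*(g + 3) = g^2 - 4*g - 21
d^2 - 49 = (d - 7)*(d + 7)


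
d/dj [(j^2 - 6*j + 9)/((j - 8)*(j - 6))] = 2*(-4*j^2 + 39*j - 81)/(j^4 - 28*j^3 + 292*j^2 - 1344*j + 2304)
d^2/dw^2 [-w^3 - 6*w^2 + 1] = -6*w - 12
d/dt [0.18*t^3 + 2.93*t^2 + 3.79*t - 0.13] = 0.54*t^2 + 5.86*t + 3.79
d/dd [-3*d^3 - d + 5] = -9*d^2 - 1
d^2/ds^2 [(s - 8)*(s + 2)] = 2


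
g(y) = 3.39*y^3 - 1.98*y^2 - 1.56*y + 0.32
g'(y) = 10.17*y^2 - 3.96*y - 1.56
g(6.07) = 676.07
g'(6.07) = 349.12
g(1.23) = 1.71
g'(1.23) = 8.96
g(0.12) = 0.11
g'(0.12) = -1.89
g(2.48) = 35.98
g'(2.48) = 51.17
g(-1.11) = -5.02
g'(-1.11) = 15.37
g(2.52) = 38.07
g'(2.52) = 53.04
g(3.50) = 115.95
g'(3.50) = 109.16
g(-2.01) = -32.07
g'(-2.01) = 47.49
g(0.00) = 0.32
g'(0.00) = -1.56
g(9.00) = 2297.21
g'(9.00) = 786.57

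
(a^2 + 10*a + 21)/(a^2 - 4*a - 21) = (a + 7)/(a - 7)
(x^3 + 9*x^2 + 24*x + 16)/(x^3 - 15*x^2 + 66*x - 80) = (x^3 + 9*x^2 + 24*x + 16)/(x^3 - 15*x^2 + 66*x - 80)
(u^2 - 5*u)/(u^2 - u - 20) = u/(u + 4)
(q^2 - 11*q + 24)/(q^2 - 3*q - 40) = (q - 3)/(q + 5)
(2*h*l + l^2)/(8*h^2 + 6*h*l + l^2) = l/(4*h + l)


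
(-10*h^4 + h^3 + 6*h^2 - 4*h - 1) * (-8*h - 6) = 80*h^5 + 52*h^4 - 54*h^3 - 4*h^2 + 32*h + 6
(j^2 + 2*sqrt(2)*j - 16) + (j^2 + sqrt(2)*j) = 2*j^2 + 3*sqrt(2)*j - 16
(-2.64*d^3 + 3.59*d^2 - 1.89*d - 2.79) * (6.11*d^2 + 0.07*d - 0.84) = -16.1304*d^5 + 21.7501*d^4 - 9.079*d^3 - 20.1948*d^2 + 1.3923*d + 2.3436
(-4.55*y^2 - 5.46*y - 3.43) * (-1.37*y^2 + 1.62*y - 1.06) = 6.2335*y^4 + 0.1092*y^3 + 0.676900000000001*y^2 + 0.231*y + 3.6358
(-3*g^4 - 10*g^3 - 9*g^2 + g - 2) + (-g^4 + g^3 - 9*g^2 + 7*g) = -4*g^4 - 9*g^3 - 18*g^2 + 8*g - 2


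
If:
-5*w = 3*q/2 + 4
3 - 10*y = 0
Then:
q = -10*w/3 - 8/3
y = 3/10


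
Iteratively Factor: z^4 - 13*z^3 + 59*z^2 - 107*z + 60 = (z - 5)*(z^3 - 8*z^2 + 19*z - 12) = (z - 5)*(z - 1)*(z^2 - 7*z + 12) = (z - 5)*(z - 3)*(z - 1)*(z - 4)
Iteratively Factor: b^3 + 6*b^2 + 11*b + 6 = (b + 2)*(b^2 + 4*b + 3) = (b + 1)*(b + 2)*(b + 3)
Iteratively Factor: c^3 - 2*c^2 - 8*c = (c + 2)*(c^2 - 4*c) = (c - 4)*(c + 2)*(c)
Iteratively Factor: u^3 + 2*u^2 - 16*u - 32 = (u + 2)*(u^2 - 16) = (u + 2)*(u + 4)*(u - 4)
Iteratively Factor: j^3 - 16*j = (j - 4)*(j^2 + 4*j) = j*(j - 4)*(j + 4)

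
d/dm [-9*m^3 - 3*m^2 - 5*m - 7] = -27*m^2 - 6*m - 5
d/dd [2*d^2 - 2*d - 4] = 4*d - 2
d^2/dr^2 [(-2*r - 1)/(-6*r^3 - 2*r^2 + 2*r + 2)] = ((2*r + 1)*(9*r^2 + 2*r - 1)^2 + (-18*r^2 - 4*r - (2*r + 1)*(9*r + 1) + 2)*(3*r^3 + r^2 - r - 1))/(3*r^3 + r^2 - r - 1)^3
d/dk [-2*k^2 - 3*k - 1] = -4*k - 3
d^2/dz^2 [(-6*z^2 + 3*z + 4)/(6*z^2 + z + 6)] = 4*(72*z^3 + 540*z^2 - 126*z - 187)/(216*z^6 + 108*z^5 + 666*z^4 + 217*z^3 + 666*z^2 + 108*z + 216)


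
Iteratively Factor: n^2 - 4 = (n + 2)*(n - 2)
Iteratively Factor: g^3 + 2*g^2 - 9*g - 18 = (g + 2)*(g^2 - 9) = (g + 2)*(g + 3)*(g - 3)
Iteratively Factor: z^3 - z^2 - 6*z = (z - 3)*(z^2 + 2*z) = (z - 3)*(z + 2)*(z)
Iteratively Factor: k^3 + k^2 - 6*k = (k)*(k^2 + k - 6) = k*(k - 2)*(k + 3)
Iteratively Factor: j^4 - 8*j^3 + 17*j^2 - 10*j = (j - 1)*(j^3 - 7*j^2 + 10*j) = (j - 5)*(j - 1)*(j^2 - 2*j) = j*(j - 5)*(j - 1)*(j - 2)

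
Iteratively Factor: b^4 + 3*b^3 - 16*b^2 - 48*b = (b)*(b^3 + 3*b^2 - 16*b - 48) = b*(b + 4)*(b^2 - b - 12) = b*(b - 4)*(b + 4)*(b + 3)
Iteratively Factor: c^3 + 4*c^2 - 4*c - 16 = (c + 2)*(c^2 + 2*c - 8) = (c - 2)*(c + 2)*(c + 4)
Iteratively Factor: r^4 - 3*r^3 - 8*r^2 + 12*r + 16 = (r - 4)*(r^3 + r^2 - 4*r - 4) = (r - 4)*(r + 2)*(r^2 - r - 2) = (r - 4)*(r + 1)*(r + 2)*(r - 2)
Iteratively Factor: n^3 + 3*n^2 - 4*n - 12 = (n + 3)*(n^2 - 4) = (n + 2)*(n + 3)*(n - 2)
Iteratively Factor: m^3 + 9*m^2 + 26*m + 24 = (m + 4)*(m^2 + 5*m + 6) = (m + 2)*(m + 4)*(m + 3)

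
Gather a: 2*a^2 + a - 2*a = 2*a^2 - a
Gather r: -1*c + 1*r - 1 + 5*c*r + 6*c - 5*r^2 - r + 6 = 5*c*r + 5*c - 5*r^2 + 5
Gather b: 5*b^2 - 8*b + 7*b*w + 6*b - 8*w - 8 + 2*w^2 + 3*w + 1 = 5*b^2 + b*(7*w - 2) + 2*w^2 - 5*w - 7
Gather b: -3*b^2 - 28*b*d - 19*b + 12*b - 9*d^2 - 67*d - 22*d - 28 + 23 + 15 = -3*b^2 + b*(-28*d - 7) - 9*d^2 - 89*d + 10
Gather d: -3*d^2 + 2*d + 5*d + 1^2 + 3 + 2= -3*d^2 + 7*d + 6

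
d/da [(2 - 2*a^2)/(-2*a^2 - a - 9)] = 2*(a^2 + 22*a + 1)/(4*a^4 + 4*a^3 + 37*a^2 + 18*a + 81)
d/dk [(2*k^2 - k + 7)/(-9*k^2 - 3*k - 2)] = (-15*k^2 + 118*k + 23)/(81*k^4 + 54*k^3 + 45*k^2 + 12*k + 4)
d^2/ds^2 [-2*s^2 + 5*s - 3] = -4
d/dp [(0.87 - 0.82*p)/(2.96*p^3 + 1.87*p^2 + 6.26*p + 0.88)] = (4.8544*p^3 - 6.1922*p^2 - 3.2538*p - 6.1678)/(8.7616*p^6 + 11.0704*p^5 + 40.5561*p^4 + 28.622*p^3 + 42.4788*p^2 + 11.0176*p + 0.7744)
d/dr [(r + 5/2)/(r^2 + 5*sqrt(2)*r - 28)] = (r^2 + 5*sqrt(2)*r - (2*r + 5)*(2*r + 5*sqrt(2))/2 - 28)/(r^2 + 5*sqrt(2)*r - 28)^2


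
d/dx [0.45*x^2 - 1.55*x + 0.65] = 0.9*x - 1.55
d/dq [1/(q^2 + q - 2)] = (-2*q - 1)/(q^2 + q - 2)^2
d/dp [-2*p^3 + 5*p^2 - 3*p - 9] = -6*p^2 + 10*p - 3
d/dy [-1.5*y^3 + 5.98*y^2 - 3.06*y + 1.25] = -4.5*y^2 + 11.96*y - 3.06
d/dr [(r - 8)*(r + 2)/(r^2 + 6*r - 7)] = 6*(2*r^2 + 3*r + 23)/(r^4 + 12*r^3 + 22*r^2 - 84*r + 49)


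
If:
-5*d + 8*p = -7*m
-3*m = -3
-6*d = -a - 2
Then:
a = 48*p/5 + 32/5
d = 8*p/5 + 7/5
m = 1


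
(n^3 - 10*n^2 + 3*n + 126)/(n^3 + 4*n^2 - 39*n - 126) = (n - 7)/(n + 7)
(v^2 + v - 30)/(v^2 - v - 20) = (v + 6)/(v + 4)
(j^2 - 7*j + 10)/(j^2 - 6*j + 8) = (j - 5)/(j - 4)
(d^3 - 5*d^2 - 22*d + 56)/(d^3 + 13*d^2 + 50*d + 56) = (d^2 - 9*d + 14)/(d^2 + 9*d + 14)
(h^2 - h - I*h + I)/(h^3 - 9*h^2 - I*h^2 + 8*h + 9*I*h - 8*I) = 1/(h - 8)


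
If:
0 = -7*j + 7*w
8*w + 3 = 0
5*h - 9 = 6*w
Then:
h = 27/20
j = -3/8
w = -3/8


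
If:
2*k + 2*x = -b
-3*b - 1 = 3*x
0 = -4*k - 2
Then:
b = -5/3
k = -1/2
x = 4/3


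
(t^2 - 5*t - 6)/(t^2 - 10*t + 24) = (t + 1)/(t - 4)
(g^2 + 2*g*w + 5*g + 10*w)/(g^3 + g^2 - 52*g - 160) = (g + 2*w)/(g^2 - 4*g - 32)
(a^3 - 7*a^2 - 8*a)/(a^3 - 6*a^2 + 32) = a*(a^2 - 7*a - 8)/(a^3 - 6*a^2 + 32)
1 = 1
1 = 1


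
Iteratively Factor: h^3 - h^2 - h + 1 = (h - 1)*(h^2 - 1) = (h - 1)^2*(h + 1)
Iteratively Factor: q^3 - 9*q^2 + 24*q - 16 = (q - 4)*(q^2 - 5*q + 4) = (q - 4)^2*(q - 1)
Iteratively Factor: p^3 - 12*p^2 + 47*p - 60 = (p - 3)*(p^2 - 9*p + 20) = (p - 5)*(p - 3)*(p - 4)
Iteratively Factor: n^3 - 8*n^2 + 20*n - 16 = (n - 4)*(n^2 - 4*n + 4) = (n - 4)*(n - 2)*(n - 2)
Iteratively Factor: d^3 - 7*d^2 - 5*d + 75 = (d - 5)*(d^2 - 2*d - 15) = (d - 5)^2*(d + 3)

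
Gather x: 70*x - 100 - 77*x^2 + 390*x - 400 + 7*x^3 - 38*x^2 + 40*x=7*x^3 - 115*x^2 + 500*x - 500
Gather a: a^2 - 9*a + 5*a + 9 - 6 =a^2 - 4*a + 3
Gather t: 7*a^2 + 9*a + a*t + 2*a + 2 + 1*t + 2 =7*a^2 + 11*a + t*(a + 1) + 4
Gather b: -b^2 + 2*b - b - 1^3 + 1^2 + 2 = -b^2 + b + 2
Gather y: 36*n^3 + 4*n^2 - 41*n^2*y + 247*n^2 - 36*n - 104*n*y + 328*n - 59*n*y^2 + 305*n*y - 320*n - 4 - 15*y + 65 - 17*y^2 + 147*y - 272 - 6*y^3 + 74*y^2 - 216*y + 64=36*n^3 + 251*n^2 - 28*n - 6*y^3 + y^2*(57 - 59*n) + y*(-41*n^2 + 201*n - 84) - 147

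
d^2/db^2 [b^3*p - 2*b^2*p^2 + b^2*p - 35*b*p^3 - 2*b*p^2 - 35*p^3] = 2*p*(3*b - 2*p + 1)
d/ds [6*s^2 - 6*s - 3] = 12*s - 6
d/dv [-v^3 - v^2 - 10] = v*(-3*v - 2)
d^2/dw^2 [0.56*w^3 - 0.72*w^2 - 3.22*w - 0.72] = 3.36*w - 1.44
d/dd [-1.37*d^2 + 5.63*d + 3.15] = 5.63 - 2.74*d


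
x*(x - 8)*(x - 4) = x^3 - 12*x^2 + 32*x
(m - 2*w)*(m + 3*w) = m^2 + m*w - 6*w^2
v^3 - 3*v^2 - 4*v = v*(v - 4)*(v + 1)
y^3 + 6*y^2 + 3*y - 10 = (y - 1)*(y + 2)*(y + 5)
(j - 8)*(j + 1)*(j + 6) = j^3 - j^2 - 50*j - 48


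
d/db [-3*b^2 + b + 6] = 1 - 6*b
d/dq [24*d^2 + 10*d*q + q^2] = 10*d + 2*q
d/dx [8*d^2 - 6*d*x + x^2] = -6*d + 2*x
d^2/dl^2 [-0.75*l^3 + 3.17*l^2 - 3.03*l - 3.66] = 6.34 - 4.5*l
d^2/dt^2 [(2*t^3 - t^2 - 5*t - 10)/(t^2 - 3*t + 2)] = 4*(3*t^3 - 30*t^2 + 72*t - 52)/(t^6 - 9*t^5 + 33*t^4 - 63*t^3 + 66*t^2 - 36*t + 8)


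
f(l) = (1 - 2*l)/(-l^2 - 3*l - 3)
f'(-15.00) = -0.01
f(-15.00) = -0.17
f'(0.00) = 1.00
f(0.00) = -0.33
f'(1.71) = 0.05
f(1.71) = 0.22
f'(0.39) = 0.51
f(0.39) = -0.05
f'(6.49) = -0.01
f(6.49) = 0.19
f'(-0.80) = 3.98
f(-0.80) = -2.10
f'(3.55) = -0.01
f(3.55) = 0.23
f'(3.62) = -0.01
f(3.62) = 0.23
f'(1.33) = 0.11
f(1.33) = 0.19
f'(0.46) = 0.45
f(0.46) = -0.02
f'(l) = (1 - 2*l)*(2*l + 3)/(-l^2 - 3*l - 3)^2 - 2/(-l^2 - 3*l - 3)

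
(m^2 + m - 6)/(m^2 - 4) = (m + 3)/(m + 2)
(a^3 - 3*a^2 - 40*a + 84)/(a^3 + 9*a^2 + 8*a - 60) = (a - 7)/(a + 5)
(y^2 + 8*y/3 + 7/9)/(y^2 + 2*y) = (9*y^2 + 24*y + 7)/(9*y*(y + 2))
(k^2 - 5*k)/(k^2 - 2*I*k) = (k - 5)/(k - 2*I)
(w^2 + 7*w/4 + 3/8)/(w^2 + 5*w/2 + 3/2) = (w + 1/4)/(w + 1)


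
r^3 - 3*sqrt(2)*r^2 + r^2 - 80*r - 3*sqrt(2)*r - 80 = (r + 1)*(r - 8*sqrt(2))*(r + 5*sqrt(2))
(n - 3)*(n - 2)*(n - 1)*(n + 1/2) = n^4 - 11*n^3/2 + 8*n^2 - n/2 - 3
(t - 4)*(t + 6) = t^2 + 2*t - 24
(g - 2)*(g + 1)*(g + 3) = g^3 + 2*g^2 - 5*g - 6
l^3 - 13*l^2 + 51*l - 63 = (l - 7)*(l - 3)^2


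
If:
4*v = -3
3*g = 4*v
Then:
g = -1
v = -3/4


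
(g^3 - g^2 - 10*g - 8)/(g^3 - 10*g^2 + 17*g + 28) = (g + 2)/(g - 7)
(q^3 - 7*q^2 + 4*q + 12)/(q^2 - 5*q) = (q^3 - 7*q^2 + 4*q + 12)/(q*(q - 5))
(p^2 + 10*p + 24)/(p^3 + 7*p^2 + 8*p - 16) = (p + 6)/(p^2 + 3*p - 4)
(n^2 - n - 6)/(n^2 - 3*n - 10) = (n - 3)/(n - 5)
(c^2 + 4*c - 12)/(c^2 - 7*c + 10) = (c + 6)/(c - 5)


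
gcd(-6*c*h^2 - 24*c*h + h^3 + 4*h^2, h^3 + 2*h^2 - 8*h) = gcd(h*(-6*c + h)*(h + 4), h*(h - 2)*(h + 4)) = h^2 + 4*h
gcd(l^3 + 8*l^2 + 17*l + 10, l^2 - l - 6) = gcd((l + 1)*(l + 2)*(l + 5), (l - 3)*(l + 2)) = l + 2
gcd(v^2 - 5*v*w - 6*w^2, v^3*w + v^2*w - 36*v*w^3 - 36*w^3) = v - 6*w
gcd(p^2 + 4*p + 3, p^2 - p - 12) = p + 3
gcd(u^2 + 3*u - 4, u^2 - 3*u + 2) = u - 1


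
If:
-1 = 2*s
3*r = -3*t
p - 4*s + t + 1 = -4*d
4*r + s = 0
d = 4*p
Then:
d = -23/34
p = -23/136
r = 1/8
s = -1/2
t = -1/8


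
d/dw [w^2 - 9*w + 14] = 2*w - 9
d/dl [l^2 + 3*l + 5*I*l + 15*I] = 2*l + 3 + 5*I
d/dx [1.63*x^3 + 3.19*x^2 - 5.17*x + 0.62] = 4.89*x^2 + 6.38*x - 5.17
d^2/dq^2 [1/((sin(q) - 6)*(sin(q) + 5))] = (-4*sin(q)^4 + 3*sin(q)^3 - 115*sin(q)^2 + 24*sin(q) + 62)/((sin(q) - 6)^3*(sin(q) + 5)^3)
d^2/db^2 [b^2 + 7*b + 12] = 2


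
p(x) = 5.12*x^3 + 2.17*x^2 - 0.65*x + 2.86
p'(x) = 15.36*x^2 + 4.34*x - 0.65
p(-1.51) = -8.84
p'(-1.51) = 27.82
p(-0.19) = 3.03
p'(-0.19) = -0.92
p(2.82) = 133.10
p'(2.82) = 133.74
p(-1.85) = -20.93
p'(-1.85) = 43.89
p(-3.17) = -136.37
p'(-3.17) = 139.94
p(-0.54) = 3.04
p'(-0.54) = 1.49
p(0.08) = 2.82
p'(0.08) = -0.20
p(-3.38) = -167.86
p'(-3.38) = 160.16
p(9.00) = 3905.26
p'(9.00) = 1282.57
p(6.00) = 1183.00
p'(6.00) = 578.35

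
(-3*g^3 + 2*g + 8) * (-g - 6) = 3*g^4 + 18*g^3 - 2*g^2 - 20*g - 48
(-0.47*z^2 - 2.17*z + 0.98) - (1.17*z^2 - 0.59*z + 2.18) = -1.64*z^2 - 1.58*z - 1.2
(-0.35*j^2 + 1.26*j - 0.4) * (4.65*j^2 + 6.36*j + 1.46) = -1.6275*j^4 + 3.633*j^3 + 5.6426*j^2 - 0.704400000000001*j - 0.584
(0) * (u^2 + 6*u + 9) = 0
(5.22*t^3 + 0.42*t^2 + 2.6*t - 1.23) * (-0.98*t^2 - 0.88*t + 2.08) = -5.1156*t^5 - 5.0052*t^4 + 7.94*t^3 - 0.209*t^2 + 6.4904*t - 2.5584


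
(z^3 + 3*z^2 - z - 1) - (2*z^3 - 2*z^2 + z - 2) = -z^3 + 5*z^2 - 2*z + 1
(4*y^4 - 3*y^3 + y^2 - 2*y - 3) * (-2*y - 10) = -8*y^5 - 34*y^4 + 28*y^3 - 6*y^2 + 26*y + 30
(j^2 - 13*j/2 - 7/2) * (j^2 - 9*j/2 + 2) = j^4 - 11*j^3 + 111*j^2/4 + 11*j/4 - 7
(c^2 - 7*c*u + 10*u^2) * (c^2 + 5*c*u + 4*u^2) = c^4 - 2*c^3*u - 21*c^2*u^2 + 22*c*u^3 + 40*u^4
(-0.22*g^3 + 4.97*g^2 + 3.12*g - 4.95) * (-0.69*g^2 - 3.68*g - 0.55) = 0.1518*g^5 - 2.6197*g^4 - 20.3214*g^3 - 10.7996*g^2 + 16.5*g + 2.7225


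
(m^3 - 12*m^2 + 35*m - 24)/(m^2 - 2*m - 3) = (m^2 - 9*m + 8)/(m + 1)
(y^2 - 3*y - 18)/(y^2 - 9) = (y - 6)/(y - 3)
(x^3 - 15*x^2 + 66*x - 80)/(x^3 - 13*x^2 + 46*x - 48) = (x - 5)/(x - 3)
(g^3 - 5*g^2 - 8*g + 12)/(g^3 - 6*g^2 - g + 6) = (g + 2)/(g + 1)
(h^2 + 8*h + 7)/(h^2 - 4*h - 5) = (h + 7)/(h - 5)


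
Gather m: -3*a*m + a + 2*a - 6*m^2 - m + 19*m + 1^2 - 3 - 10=3*a - 6*m^2 + m*(18 - 3*a) - 12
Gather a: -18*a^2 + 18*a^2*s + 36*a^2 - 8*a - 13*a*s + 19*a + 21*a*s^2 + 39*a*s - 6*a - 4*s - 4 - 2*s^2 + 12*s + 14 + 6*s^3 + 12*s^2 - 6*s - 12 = a^2*(18*s + 18) + a*(21*s^2 + 26*s + 5) + 6*s^3 + 10*s^2 + 2*s - 2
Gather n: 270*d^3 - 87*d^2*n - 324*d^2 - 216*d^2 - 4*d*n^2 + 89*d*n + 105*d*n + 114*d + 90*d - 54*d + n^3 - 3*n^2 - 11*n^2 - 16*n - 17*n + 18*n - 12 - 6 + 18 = 270*d^3 - 540*d^2 + 150*d + n^3 + n^2*(-4*d - 14) + n*(-87*d^2 + 194*d - 15)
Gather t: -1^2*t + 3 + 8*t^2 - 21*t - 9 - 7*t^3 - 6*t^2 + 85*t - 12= -7*t^3 + 2*t^2 + 63*t - 18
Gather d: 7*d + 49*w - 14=7*d + 49*w - 14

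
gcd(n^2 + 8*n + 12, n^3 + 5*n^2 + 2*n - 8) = n + 2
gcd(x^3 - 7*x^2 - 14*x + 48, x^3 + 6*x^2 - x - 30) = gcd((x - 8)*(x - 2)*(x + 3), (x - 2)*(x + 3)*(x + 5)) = x^2 + x - 6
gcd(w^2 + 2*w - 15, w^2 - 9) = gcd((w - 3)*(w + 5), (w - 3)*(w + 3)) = w - 3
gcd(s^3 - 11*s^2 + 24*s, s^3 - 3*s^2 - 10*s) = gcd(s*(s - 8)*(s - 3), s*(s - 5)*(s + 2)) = s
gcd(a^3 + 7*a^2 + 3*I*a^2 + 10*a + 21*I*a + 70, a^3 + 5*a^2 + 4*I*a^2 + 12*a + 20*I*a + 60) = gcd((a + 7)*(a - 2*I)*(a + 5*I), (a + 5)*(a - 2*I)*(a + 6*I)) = a - 2*I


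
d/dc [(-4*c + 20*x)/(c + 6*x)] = -44*x/(c + 6*x)^2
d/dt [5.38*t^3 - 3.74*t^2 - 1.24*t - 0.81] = 16.14*t^2 - 7.48*t - 1.24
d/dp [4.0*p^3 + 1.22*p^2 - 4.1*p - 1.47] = 12.0*p^2 + 2.44*p - 4.1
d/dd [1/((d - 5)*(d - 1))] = 2*(3 - d)/(d^4 - 12*d^3 + 46*d^2 - 60*d + 25)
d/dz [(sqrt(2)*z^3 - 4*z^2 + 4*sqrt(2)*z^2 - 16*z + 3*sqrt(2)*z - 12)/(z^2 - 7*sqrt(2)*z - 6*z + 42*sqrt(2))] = (sqrt(2)*z^4 - 28*z^3 - 12*sqrt(2)*z^3 + sqrt(2)*z^2 + 236*z^2 - 336*sqrt(2)*z + 696*z - 756*sqrt(2) + 180)/(z^4 - 14*sqrt(2)*z^3 - 12*z^3 + 134*z^2 + 168*sqrt(2)*z^2 - 1176*z - 504*sqrt(2)*z + 3528)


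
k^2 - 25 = (k - 5)*(k + 5)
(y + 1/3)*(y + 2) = y^2 + 7*y/3 + 2/3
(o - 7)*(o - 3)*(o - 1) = o^3 - 11*o^2 + 31*o - 21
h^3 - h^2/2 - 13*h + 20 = (h - 5/2)*(h - 2)*(h + 4)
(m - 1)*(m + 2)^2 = m^3 + 3*m^2 - 4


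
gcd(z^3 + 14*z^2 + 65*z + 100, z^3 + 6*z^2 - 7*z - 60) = z^2 + 9*z + 20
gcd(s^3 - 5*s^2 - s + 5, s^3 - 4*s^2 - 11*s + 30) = s - 5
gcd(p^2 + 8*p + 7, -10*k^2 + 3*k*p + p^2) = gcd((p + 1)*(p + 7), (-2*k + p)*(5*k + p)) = 1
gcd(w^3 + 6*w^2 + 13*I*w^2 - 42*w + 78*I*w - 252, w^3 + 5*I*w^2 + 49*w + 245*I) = w + 7*I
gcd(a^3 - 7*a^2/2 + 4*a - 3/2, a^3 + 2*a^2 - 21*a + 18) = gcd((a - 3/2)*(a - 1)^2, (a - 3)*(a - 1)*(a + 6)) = a - 1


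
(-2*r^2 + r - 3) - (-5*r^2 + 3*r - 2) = 3*r^2 - 2*r - 1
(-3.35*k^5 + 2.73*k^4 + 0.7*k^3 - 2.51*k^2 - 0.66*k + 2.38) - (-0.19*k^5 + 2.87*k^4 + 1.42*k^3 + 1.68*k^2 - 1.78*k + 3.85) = -3.16*k^5 - 0.14*k^4 - 0.72*k^3 - 4.19*k^2 + 1.12*k - 1.47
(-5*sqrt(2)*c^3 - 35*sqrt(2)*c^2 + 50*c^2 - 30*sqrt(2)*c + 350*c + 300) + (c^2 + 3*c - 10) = -5*sqrt(2)*c^3 - 35*sqrt(2)*c^2 + 51*c^2 - 30*sqrt(2)*c + 353*c + 290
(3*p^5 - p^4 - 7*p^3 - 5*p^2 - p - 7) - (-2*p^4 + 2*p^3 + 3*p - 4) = 3*p^5 + p^4 - 9*p^3 - 5*p^2 - 4*p - 3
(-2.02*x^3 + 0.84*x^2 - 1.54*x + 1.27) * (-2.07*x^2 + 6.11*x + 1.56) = 4.1814*x^5 - 14.081*x^4 + 5.169*x^3 - 10.7279*x^2 + 5.3573*x + 1.9812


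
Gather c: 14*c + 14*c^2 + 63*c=14*c^2 + 77*c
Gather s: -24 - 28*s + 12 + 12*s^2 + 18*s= 12*s^2 - 10*s - 12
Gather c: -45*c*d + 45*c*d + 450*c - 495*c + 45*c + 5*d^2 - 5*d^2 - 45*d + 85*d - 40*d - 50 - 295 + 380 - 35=0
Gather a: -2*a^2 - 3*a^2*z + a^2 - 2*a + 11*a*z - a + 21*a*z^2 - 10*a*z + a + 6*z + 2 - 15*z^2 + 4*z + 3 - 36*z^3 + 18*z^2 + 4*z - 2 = a^2*(-3*z - 1) + a*(21*z^2 + z - 2) - 36*z^3 + 3*z^2 + 14*z + 3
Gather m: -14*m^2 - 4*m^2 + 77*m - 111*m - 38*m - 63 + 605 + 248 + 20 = -18*m^2 - 72*m + 810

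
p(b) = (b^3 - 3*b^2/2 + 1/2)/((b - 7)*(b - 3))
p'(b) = (3*b^2 - 3*b)/((b - 7)*(b - 3)) - (b^3 - 3*b^2/2 + 1/2)/((b - 7)*(b - 3)^2) - (b^3 - 3*b^2/2 + 1/2)/((b - 7)^2*(b - 3))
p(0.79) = 0.00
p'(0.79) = -0.03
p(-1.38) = -0.14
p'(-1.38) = 0.22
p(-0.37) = 0.01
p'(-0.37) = 0.07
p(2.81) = 13.62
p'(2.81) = 94.11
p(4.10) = -13.86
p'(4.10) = -4.13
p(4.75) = -18.75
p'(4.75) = -11.19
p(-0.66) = -0.02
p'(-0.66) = 0.11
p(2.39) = 1.99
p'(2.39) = 7.23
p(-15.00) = -9.37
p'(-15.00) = 0.87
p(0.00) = 0.02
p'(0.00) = 0.01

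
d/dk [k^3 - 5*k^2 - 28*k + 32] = 3*k^2 - 10*k - 28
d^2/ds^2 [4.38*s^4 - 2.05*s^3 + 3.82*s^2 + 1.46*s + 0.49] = 52.56*s^2 - 12.3*s + 7.64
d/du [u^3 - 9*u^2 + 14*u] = 3*u^2 - 18*u + 14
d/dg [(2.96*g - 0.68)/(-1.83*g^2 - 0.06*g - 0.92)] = (5.4168*g^2 - 2.4888*g - 2.764)/(3.3489*g^4 + 0.2196*g^3 + 3.3708*g^2 + 0.1104*g + 0.8464)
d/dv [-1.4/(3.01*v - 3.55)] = 4.214/(3.01*v - 3.55)^2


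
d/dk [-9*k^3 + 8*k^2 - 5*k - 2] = -27*k^2 + 16*k - 5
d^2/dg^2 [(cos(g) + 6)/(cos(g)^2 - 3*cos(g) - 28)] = (9*sin(g)^4*cos(g) + 27*sin(g)^4 - 660*sin(g)^2 + 607*cos(g)/2 + 30*cos(3*g) - cos(5*g)/2 + 357)/(sin(g)^2 + 3*cos(g) + 27)^3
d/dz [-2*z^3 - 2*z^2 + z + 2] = -6*z^2 - 4*z + 1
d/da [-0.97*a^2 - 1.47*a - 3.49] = -1.94*a - 1.47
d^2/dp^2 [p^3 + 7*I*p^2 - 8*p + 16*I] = 6*p + 14*I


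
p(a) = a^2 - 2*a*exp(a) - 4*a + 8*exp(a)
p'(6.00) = -2412.57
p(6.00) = -1601.72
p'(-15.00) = -34.00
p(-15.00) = 285.00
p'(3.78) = -64.79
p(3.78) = 18.45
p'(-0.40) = -0.24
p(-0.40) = 7.66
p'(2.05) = 14.86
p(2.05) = 26.30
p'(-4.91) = -13.70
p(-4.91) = 43.88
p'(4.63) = -328.94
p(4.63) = -126.25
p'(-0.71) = -1.77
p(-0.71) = 7.98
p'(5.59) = -1379.69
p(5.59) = -842.51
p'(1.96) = 14.69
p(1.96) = 24.97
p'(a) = -2*a*exp(a) + 2*a + 6*exp(a) - 4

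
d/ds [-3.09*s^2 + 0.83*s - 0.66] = 0.83 - 6.18*s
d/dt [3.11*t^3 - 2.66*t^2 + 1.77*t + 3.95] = 9.33*t^2 - 5.32*t + 1.77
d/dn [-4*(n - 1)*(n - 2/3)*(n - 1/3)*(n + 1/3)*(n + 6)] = -20*n^4 - 208*n^3/3 + 340*n^2/3 - 760*n/27 - 112/27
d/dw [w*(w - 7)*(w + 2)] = 3*w^2 - 10*w - 14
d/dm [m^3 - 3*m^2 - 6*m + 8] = 3*m^2 - 6*m - 6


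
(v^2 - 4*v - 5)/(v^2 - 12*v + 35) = (v + 1)/(v - 7)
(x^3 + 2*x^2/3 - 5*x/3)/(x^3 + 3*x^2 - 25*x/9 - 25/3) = 3*x*(x - 1)/(3*x^2 + 4*x - 15)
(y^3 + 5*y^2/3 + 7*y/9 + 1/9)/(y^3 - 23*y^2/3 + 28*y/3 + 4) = (3*y^2 + 4*y + 1)/(3*(y^2 - 8*y + 12))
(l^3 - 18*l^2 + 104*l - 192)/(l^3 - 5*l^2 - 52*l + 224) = (l - 6)/(l + 7)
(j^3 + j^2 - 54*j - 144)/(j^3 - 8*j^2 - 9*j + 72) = (j + 6)/(j - 3)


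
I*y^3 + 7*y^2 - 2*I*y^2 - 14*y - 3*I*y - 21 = (y - 3)*(y - 7*I)*(I*y + I)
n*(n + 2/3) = n^2 + 2*n/3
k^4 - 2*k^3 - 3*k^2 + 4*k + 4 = (k - 2)^2*(k + 1)^2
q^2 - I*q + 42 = (q - 7*I)*(q + 6*I)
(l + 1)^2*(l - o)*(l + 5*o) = l^4 + 4*l^3*o + 2*l^3 - 5*l^2*o^2 + 8*l^2*o + l^2 - 10*l*o^2 + 4*l*o - 5*o^2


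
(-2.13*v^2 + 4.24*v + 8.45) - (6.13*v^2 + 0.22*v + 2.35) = -8.26*v^2 + 4.02*v + 6.1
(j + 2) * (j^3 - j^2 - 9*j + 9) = j^4 + j^3 - 11*j^2 - 9*j + 18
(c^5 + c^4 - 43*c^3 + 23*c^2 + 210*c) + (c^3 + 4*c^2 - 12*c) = c^5 + c^4 - 42*c^3 + 27*c^2 + 198*c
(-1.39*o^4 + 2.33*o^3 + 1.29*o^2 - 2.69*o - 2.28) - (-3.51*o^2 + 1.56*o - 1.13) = -1.39*o^4 + 2.33*o^3 + 4.8*o^2 - 4.25*o - 1.15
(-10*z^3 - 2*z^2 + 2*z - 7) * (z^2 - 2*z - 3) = -10*z^5 + 18*z^4 + 36*z^3 - 5*z^2 + 8*z + 21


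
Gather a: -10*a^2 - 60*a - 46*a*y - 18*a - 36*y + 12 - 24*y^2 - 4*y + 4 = -10*a^2 + a*(-46*y - 78) - 24*y^2 - 40*y + 16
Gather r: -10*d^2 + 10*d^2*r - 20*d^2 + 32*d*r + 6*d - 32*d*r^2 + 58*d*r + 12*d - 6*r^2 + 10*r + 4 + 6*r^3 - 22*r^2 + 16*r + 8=-30*d^2 + 18*d + 6*r^3 + r^2*(-32*d - 28) + r*(10*d^2 + 90*d + 26) + 12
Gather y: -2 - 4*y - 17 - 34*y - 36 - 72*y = -110*y - 55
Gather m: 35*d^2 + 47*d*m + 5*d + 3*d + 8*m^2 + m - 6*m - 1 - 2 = 35*d^2 + 8*d + 8*m^2 + m*(47*d - 5) - 3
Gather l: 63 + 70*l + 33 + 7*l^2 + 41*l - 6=7*l^2 + 111*l + 90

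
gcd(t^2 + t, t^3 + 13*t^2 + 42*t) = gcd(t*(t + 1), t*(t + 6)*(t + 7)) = t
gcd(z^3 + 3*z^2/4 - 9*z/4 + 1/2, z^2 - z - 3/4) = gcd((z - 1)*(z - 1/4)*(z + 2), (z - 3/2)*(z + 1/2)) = 1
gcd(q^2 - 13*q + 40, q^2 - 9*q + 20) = q - 5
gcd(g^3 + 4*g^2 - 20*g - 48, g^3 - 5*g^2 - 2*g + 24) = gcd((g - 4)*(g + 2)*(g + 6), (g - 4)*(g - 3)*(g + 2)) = g^2 - 2*g - 8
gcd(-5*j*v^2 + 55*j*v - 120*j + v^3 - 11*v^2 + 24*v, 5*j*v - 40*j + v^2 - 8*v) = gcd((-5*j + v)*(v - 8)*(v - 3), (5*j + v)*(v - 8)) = v - 8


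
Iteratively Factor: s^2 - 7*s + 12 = (s - 3)*(s - 4)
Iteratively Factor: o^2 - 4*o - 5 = (o - 5)*(o + 1)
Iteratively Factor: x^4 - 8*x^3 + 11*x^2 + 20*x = (x - 4)*(x^3 - 4*x^2 - 5*x) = (x - 4)*(x + 1)*(x^2 - 5*x) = x*(x - 4)*(x + 1)*(x - 5)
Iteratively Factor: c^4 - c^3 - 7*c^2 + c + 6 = (c + 2)*(c^3 - 3*c^2 - c + 3) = (c - 3)*(c + 2)*(c^2 - 1) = (c - 3)*(c - 1)*(c + 2)*(c + 1)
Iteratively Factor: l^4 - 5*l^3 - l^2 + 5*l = (l - 1)*(l^3 - 4*l^2 - 5*l) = (l - 1)*(l + 1)*(l^2 - 5*l) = l*(l - 1)*(l + 1)*(l - 5)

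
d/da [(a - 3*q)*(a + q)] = 2*a - 2*q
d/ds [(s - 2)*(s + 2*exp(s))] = 2*s*exp(s) + 2*s - 2*exp(s) - 2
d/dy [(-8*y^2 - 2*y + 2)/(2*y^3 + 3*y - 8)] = 2*(8*y^4 + 4*y^3 - 18*y^2 + 64*y + 5)/(4*y^6 + 12*y^4 - 32*y^3 + 9*y^2 - 48*y + 64)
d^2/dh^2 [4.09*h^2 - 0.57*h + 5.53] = 8.18000000000000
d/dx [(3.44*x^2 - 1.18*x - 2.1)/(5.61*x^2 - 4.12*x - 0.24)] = (-7.553*x^2 + 21.9108*x - 8.3688)/(31.4721*x^4 - 46.2264*x^3 + 14.2816*x^2 + 1.9776*x + 0.0576)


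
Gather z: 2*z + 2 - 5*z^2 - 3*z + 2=-5*z^2 - z + 4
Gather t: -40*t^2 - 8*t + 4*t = -40*t^2 - 4*t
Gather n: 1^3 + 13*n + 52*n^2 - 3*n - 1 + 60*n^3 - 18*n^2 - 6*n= 60*n^3 + 34*n^2 + 4*n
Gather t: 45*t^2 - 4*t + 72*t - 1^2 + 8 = 45*t^2 + 68*t + 7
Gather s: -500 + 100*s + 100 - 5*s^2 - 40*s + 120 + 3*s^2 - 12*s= -2*s^2 + 48*s - 280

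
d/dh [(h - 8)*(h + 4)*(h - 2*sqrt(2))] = 3*h^2 - 8*h - 4*sqrt(2)*h - 32 + 8*sqrt(2)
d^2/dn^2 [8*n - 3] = 0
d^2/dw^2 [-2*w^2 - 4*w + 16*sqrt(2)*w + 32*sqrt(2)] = -4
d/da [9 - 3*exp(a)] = -3*exp(a)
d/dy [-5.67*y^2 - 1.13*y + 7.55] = -11.34*y - 1.13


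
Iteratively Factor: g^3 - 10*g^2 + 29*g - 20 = (g - 5)*(g^2 - 5*g + 4) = (g - 5)*(g - 1)*(g - 4)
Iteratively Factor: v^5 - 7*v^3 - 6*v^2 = (v)*(v^4 - 7*v^2 - 6*v) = v*(v + 1)*(v^3 - v^2 - 6*v) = v^2*(v + 1)*(v^2 - v - 6) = v^2*(v + 1)*(v + 2)*(v - 3)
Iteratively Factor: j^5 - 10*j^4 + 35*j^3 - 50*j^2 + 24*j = (j)*(j^4 - 10*j^3 + 35*j^2 - 50*j + 24) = j*(j - 4)*(j^3 - 6*j^2 + 11*j - 6) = j*(j - 4)*(j - 2)*(j^2 - 4*j + 3) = j*(j - 4)*(j - 2)*(j - 1)*(j - 3)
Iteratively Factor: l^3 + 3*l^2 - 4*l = (l - 1)*(l^2 + 4*l) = (l - 1)*(l + 4)*(l)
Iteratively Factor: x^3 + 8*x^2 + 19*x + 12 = (x + 1)*(x^2 + 7*x + 12) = (x + 1)*(x + 4)*(x + 3)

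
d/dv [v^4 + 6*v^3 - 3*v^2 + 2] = 2*v*(2*v^2 + 9*v - 3)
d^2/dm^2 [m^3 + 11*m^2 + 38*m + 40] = 6*m + 22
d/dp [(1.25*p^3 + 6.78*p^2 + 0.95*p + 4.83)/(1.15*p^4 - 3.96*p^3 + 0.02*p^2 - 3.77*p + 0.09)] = (-1.4375*p^6 - 15.594*p^5 + 23.5963*p^4 - 24.119*p^3 + 32.1383*p^2 + 1.0272*p + 18.2946)/(1.3225*p^8 - 9.108*p^7 + 15.7276*p^6 - 8.8294*p^5 + 30.0658*p^4 - 0.8636*p^3 + 14.2165*p^2 - 0.6786*p + 0.0081)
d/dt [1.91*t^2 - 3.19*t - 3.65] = 3.82*t - 3.19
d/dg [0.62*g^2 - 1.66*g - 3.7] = 1.24*g - 1.66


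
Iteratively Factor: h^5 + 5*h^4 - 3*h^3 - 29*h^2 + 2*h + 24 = (h + 4)*(h^4 + h^3 - 7*h^2 - h + 6) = (h + 1)*(h + 4)*(h^3 - 7*h + 6) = (h + 1)*(h + 3)*(h + 4)*(h^2 - 3*h + 2) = (h - 2)*(h + 1)*(h + 3)*(h + 4)*(h - 1)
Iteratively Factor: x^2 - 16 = (x - 4)*(x + 4)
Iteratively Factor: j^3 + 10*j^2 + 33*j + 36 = (j + 3)*(j^2 + 7*j + 12) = (j + 3)*(j + 4)*(j + 3)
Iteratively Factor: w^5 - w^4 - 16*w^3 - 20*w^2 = (w + 2)*(w^4 - 3*w^3 - 10*w^2) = w*(w + 2)*(w^3 - 3*w^2 - 10*w) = w*(w - 5)*(w + 2)*(w^2 + 2*w) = w*(w - 5)*(w + 2)^2*(w)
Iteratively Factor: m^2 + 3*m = (m + 3)*(m)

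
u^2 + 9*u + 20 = (u + 4)*(u + 5)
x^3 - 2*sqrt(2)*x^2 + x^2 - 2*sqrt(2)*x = x*(x + 1)*(x - 2*sqrt(2))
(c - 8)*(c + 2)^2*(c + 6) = c^4 + 2*c^3 - 52*c^2 - 200*c - 192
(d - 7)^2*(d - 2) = d^3 - 16*d^2 + 77*d - 98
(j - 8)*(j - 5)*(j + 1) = j^3 - 12*j^2 + 27*j + 40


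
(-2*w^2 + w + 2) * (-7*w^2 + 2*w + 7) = 14*w^4 - 11*w^3 - 26*w^2 + 11*w + 14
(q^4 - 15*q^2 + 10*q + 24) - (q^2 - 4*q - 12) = q^4 - 16*q^2 + 14*q + 36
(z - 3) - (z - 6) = 3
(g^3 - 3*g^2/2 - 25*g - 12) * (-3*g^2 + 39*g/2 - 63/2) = -3*g^5 + 24*g^4 + 57*g^3/4 - 1617*g^2/4 + 1107*g/2 + 378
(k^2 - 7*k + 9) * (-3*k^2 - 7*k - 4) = -3*k^4 + 14*k^3 + 18*k^2 - 35*k - 36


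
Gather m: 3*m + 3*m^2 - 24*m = 3*m^2 - 21*m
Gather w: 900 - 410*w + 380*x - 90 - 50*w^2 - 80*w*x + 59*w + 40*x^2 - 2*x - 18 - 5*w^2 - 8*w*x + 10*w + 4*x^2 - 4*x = -55*w^2 + w*(-88*x - 341) + 44*x^2 + 374*x + 792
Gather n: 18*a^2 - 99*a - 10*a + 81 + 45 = 18*a^2 - 109*a + 126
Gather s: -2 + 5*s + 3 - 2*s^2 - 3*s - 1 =-2*s^2 + 2*s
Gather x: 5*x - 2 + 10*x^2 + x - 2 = 10*x^2 + 6*x - 4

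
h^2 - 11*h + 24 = (h - 8)*(h - 3)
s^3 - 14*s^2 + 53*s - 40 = (s - 8)*(s - 5)*(s - 1)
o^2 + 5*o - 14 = (o - 2)*(o + 7)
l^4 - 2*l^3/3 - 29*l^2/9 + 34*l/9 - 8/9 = (l - 4/3)*(l - 1)*(l - 1/3)*(l + 2)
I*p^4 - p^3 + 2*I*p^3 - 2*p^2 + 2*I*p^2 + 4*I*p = p*(p + 2)*(p + 2*I)*(I*p + 1)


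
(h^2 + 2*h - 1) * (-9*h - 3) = -9*h^3 - 21*h^2 + 3*h + 3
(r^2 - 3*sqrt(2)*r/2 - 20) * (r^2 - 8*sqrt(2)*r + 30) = r^4 - 19*sqrt(2)*r^3/2 + 34*r^2 + 115*sqrt(2)*r - 600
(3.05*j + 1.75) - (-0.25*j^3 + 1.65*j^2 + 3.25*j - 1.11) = 0.25*j^3 - 1.65*j^2 - 0.2*j + 2.86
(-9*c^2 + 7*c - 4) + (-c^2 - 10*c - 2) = -10*c^2 - 3*c - 6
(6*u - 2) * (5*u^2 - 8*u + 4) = 30*u^3 - 58*u^2 + 40*u - 8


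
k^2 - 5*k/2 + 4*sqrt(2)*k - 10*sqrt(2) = (k - 5/2)*(k + 4*sqrt(2))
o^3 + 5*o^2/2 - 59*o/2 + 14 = (o - 4)*(o - 1/2)*(o + 7)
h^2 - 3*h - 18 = (h - 6)*(h + 3)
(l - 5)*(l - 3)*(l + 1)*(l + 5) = l^4 - 2*l^3 - 28*l^2 + 50*l + 75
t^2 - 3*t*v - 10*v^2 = (t - 5*v)*(t + 2*v)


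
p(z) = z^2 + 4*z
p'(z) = 2*z + 4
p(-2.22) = -3.95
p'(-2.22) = -0.44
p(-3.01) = -2.98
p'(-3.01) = -2.02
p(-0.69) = -2.28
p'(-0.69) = 2.62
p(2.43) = 15.62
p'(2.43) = 8.86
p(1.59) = 8.89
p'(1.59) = 7.18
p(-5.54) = 8.53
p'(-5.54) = -7.08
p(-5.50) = 8.25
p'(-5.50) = -7.00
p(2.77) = 18.75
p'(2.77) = 9.54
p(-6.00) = 12.00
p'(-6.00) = -8.00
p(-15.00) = 165.00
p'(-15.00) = -26.00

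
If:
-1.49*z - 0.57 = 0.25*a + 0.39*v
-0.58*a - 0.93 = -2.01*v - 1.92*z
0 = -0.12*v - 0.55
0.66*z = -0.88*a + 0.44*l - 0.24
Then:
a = -9.50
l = -14.84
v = -4.58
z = 2.41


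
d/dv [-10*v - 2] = -10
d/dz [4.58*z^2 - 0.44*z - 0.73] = 9.16*z - 0.44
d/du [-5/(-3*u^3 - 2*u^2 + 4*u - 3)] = 5*(-9*u^2 - 4*u + 4)/(3*u^3 + 2*u^2 - 4*u + 3)^2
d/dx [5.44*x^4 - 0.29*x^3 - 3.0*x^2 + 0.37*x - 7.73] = 21.76*x^3 - 0.87*x^2 - 6.0*x + 0.37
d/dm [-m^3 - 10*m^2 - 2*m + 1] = -3*m^2 - 20*m - 2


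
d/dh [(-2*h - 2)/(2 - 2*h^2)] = -1/(h^2 - 2*h + 1)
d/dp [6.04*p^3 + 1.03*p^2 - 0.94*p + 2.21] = 18.12*p^2 + 2.06*p - 0.94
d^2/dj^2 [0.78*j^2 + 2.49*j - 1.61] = 1.56000000000000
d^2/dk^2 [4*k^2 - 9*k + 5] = 8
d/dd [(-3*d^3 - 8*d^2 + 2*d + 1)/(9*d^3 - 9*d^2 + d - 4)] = (99*d^4 - 42*d^3 + 19*d^2 + 82*d - 9)/(81*d^6 - 162*d^5 + 99*d^4 - 90*d^3 + 73*d^2 - 8*d + 16)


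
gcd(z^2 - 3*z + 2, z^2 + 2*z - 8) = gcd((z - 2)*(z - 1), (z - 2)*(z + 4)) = z - 2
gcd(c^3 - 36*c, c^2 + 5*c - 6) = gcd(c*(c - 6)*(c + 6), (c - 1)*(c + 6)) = c + 6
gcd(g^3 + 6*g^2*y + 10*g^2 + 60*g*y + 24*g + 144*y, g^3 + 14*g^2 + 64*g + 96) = g^2 + 10*g + 24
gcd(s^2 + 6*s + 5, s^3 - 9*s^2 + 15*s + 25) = s + 1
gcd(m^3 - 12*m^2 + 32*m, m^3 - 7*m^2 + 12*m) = m^2 - 4*m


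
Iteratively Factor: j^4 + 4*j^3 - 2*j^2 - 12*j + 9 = (j + 3)*(j^3 + j^2 - 5*j + 3) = (j + 3)^2*(j^2 - 2*j + 1) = (j - 1)*(j + 3)^2*(j - 1)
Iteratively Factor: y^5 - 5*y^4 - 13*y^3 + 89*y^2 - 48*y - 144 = (y + 1)*(y^4 - 6*y^3 - 7*y^2 + 96*y - 144) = (y - 3)*(y + 1)*(y^3 - 3*y^2 - 16*y + 48) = (y - 4)*(y - 3)*(y + 1)*(y^2 + y - 12) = (y - 4)*(y - 3)*(y + 1)*(y + 4)*(y - 3)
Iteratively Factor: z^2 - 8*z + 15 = (z - 5)*(z - 3)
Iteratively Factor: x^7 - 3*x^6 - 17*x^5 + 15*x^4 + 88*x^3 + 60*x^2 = (x - 3)*(x^6 - 17*x^4 - 36*x^3 - 20*x^2) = (x - 3)*(x + 2)*(x^5 - 2*x^4 - 13*x^3 - 10*x^2) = (x - 3)*(x + 1)*(x + 2)*(x^4 - 3*x^3 - 10*x^2) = x*(x - 3)*(x + 1)*(x + 2)*(x^3 - 3*x^2 - 10*x) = x*(x - 5)*(x - 3)*(x + 1)*(x + 2)*(x^2 + 2*x) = x^2*(x - 5)*(x - 3)*(x + 1)*(x + 2)*(x + 2)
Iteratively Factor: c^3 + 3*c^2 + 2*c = (c + 2)*(c^2 + c) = c*(c + 2)*(c + 1)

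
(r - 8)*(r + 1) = r^2 - 7*r - 8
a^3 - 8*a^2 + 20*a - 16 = (a - 4)*(a - 2)^2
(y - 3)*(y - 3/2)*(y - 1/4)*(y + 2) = y^4 - 11*y^3/4 - 31*y^2/8 + 81*y/8 - 9/4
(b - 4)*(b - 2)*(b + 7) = b^3 + b^2 - 34*b + 56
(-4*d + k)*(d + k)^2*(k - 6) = -4*d^3*k + 24*d^3 - 7*d^2*k^2 + 42*d^2*k - 2*d*k^3 + 12*d*k^2 + k^4 - 6*k^3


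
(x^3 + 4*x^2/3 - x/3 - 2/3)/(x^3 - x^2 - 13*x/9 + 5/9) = 3*(3*x^2 + x - 2)/(9*x^2 - 18*x + 5)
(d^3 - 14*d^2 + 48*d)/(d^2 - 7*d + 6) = d*(d - 8)/(d - 1)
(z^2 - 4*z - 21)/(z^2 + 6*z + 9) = (z - 7)/(z + 3)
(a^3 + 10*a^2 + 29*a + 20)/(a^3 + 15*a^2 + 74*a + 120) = (a + 1)/(a + 6)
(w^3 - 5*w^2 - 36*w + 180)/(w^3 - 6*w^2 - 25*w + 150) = (w + 6)/(w + 5)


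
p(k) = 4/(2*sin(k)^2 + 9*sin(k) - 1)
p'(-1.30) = -0.09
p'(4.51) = 0.07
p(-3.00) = -1.79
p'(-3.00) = 6.72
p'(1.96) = 0.24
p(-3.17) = -5.39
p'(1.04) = -0.37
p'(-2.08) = 0.20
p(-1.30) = -0.51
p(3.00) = 12.91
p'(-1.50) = -0.02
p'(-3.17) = 66.05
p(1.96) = 0.44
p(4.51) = -0.51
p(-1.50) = -0.50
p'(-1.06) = -0.20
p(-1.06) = -0.55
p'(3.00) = 394.35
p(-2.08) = -0.55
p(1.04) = 0.48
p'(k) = 4*(-4*sin(k)*cos(k) - 9*cos(k))/(2*sin(k)^2 + 9*sin(k) - 1)^2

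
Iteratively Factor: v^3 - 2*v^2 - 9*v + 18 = (v - 2)*(v^2 - 9) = (v - 2)*(v + 3)*(v - 3)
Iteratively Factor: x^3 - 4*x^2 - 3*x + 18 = (x - 3)*(x^2 - x - 6) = (x - 3)*(x + 2)*(x - 3)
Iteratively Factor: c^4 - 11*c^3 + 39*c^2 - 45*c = (c)*(c^3 - 11*c^2 + 39*c - 45) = c*(c - 5)*(c^2 - 6*c + 9) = c*(c - 5)*(c - 3)*(c - 3)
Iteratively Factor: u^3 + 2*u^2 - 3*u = (u - 1)*(u^2 + 3*u) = (u - 1)*(u + 3)*(u)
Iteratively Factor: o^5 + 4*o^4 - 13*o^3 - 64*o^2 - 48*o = (o)*(o^4 + 4*o^3 - 13*o^2 - 64*o - 48) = o*(o - 4)*(o^3 + 8*o^2 + 19*o + 12) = o*(o - 4)*(o + 1)*(o^2 + 7*o + 12) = o*(o - 4)*(o + 1)*(o + 4)*(o + 3)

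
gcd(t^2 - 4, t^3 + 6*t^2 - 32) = t - 2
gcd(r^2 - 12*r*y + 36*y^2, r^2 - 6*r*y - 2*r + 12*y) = -r + 6*y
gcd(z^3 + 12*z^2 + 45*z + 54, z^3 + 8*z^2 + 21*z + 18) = z^2 + 6*z + 9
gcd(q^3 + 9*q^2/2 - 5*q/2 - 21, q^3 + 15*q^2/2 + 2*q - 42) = q^2 + 3*q/2 - 7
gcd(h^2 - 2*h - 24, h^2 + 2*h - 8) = h + 4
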